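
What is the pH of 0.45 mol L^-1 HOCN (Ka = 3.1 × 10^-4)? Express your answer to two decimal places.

pH = 1.93

HOCN ⇌ OCN- + H+
From the ICE table, Ka = [H+]²/(0.45 − [H+]) = 3.1 × 10^-4.
Neglecting [H+] in the denominator: [H+] = √(3.1 × 10^-4 × 0.45) = 1.18 × 10^-2 M
pH = −log(1.18 × 10^-2) = 1.93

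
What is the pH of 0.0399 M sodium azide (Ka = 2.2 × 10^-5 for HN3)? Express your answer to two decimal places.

pH = 8.63

N3- is the conjugate base of the weak acid HN3.
Kb = Kw/Ka = 1.0×10^-14 / 2.2 × 10^-5 = 4.55 × 10^-10
Kb = x²/(0.0399 − x) = 4.55 × 10^-10
Neglecting x in the denominator: x = √(4.55 × 10^-10 × 0.0399) = 4.26 × 10^-6 M
pOH = 5.37, so pH = 14.00 − pOH = 8.63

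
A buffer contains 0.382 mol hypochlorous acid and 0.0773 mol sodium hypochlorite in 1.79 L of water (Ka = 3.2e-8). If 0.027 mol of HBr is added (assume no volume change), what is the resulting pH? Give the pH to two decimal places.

After neutralization: n(HOCl) = 0.409 mol, n(OCl-) = 0.0503 mol.
pKa = −log(3.2 × 10^-8) = 7.495
pH = pKa + log([A⁻]/[HA]) = 7.495 + log(0.0503/0.409) = 7.495 -0.910

pH = 6.58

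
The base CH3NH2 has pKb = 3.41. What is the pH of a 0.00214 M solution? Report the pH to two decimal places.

pH = 10.87

CH3NH2 + H2O ⇌ CH3NH3+ + OH-
Kb = 10^(−3.41) = 3.89 × 10^-4
From the ICE table, Kb = x²/(0.00214 − x) = 3.89 × 10^-4.
The 5% rule fails; solving x² + Kb·x − Kb·C₀ = 0 exactly:
x = (−Kb + √(Kb² + 4·Kb·C₀))/2 = 7.38 × 10^-4 M
pOH = −log(7.38 × 10^-4) = 3.13; pH = 14.00 − 3.13 = 10.87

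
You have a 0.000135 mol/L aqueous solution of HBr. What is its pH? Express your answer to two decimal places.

pH = 3.87

HBr is a strong acid and dissociates completely, so [H+] = 0.000135 M.
pH = -log(0.000135) = 3.87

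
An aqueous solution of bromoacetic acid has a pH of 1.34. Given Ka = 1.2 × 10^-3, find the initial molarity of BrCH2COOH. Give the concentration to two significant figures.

[H+] = 10^(-1.34) = 4.57 × 10^-2 M = x
Ka = x²/(C₀ − x) ⇒ C₀ = x + x²/Ka
C₀ = 4.57 × 10^-2 + (4.57 × 10^-2)²/(1.2 × 10^-3) = 1.79 M

C₀ = 1.8 M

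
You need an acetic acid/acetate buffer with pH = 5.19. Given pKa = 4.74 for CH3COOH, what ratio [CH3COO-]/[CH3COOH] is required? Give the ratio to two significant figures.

pH = pKa + log(r) ⇒ log(r) = 5.19 − 4.74 = +0.45
r = [CH3COO-]/[CH3COOH] = 10^(+0.45) = 2.82

ratio = 2.8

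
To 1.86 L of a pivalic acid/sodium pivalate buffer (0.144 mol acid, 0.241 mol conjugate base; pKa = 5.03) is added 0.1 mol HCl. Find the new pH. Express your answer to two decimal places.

pH = 4.79

After neutralization: n((CH3)3CCOOH) = 0.244 mol, n((CH3)3CCOO-) = 0.141 mol.
pH = pKa + log([A⁻]/[HA]) = 5.03 + log(0.141/0.244) = 5.03 -0.238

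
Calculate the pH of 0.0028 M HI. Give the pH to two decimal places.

HI is a strong acid and dissociates completely, so [H+] = 0.0028 M.
pH = -log(0.0028) = 2.55

pH = 2.55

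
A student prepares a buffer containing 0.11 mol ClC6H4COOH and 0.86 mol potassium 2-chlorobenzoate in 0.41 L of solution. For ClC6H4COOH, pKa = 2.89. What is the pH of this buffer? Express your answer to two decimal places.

Using pH = pKa + log([base]/[acid]) with [base]/[acid] = 0.86/0.11:
pH = 2.89 + (+0.893) = 3.78

pH = 3.78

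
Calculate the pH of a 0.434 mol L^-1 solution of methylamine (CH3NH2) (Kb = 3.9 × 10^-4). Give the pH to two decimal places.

pH = 12.11

CH3NH2 + H2O ⇌ CH3NH3+ + OH-
From the ICE table, Kb = x²/(0.434 − x) = 3.9 × 10^-4.
Since Kb ≪ C₀, x ≈ √(Kb·C₀) = 1.30 × 10^-2 M.
(x/C₀ = 3% < 5%, so the approximation holds.)
pOH = 1.89, so pH = 14.00 − pOH = 12.11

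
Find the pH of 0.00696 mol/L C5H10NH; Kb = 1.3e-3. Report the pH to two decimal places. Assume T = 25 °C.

C5H10NH + H2O ⇌ C5H10NH2+ + OH-
From the ICE table, Kb = x²/(0.00696 − x) = 1.3 × 10^-3.
The 5% rule fails; solving x² + Kb·x − Kb·C₀ = 0 exactly:
x = [−0.0013 + √(0.0013² + 3.62e-05)]/2 = 2.43 × 10^-3 M
pOH = 2.61, so pH = 14.00 − pOH = 11.39

pH = 11.39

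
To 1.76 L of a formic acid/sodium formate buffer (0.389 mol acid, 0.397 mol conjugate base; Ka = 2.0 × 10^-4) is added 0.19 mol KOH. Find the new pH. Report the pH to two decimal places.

pH = 4.17

OH- converts HCOOH to HCOO-: HCOOH → 0.199 mol, HCOO- → 0.587 mol.
pKa = −log(2.0 × 10^-4) = 3.699
pH = pKa + log(n_HCOO-/n_HCOOH) = 3.699 + log(0.587/0.199) = 3.699 + (+0.470)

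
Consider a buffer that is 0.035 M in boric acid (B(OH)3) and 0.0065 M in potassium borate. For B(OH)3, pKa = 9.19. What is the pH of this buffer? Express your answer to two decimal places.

pH = 8.46

pH = pKa + log([A⁻]/[HA]) = 9.19 + log(0.0065/0.035)
pH = 9.19 + (-0.731) = 8.46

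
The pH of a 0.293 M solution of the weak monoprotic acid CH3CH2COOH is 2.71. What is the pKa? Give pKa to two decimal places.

pKa = 4.88

[H+] = 10^(-2.71) = 1.95 × 10^-3 M
At equilibrium [HA] = 0.293 − 1.95 × 10^-3 = 2.91 × 10^-1 M
Ka = [H+][A-]/[HA] = (1.95 × 10^-3)² / 2.91 × 10^-1 = 1.31 × 10^-5
pKa = -log(1.31 × 10^-5) = 4.88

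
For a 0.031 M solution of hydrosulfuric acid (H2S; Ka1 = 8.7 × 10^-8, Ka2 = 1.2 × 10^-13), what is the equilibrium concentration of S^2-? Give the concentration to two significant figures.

1.2 × 10^-13 M

First ionization gives [H+] ≈ [HS-] = 5.19 × 10^-5 M.
Second step: Ka2 = [H+][S^2-]/[HS-] ≈ [S^2-] (since [H+] ≈ [HS-]).
So [S^2-] ≈ Ka2.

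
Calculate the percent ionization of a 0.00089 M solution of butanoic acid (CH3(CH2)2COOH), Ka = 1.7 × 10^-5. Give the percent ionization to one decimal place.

CH3(CH2)2COOH ⇌ CH3(CH2)2COO- + H+; let x = [H+] at equilibrium.
Ka = x²/(C₀ − x); solving the quadratic gives x = 1.15 × 10^-4 M.
Fraction ionized = 1.15 × 10^-4 / 0.00089 = 0.1292 → 12.9%

12.9%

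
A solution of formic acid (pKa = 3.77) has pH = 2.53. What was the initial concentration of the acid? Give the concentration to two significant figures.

C₀ = 5.4 × 10^-2 M

[H+] = 10^(-2.53) = 2.95 × 10^-3 M = x
Ka = 10^(−3.77) = 1.70 × 10^-4
Ka = x²/(C₀ − x) ⇒ C₀ = x + x²/Ka
C₀ = 2.95 × 10^-3 + (2.95 × 10^-3)²/(1.70 × 10^-4) = 5.41 × 10^-2 M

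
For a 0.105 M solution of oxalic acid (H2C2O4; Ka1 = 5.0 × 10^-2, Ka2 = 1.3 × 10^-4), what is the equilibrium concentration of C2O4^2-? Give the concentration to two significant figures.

First ionization gives [H+] ≈ [HC2O4-] = 5.16 × 10^-2 M.
Second step: Ka2 = [H+][C2O4^2-]/[HC2O4-] ≈ [C2O4^2-] (since [H+] ≈ [HC2O4-]).
So [C2O4^2-] ≈ Ka2.

1.3 × 10^-4 M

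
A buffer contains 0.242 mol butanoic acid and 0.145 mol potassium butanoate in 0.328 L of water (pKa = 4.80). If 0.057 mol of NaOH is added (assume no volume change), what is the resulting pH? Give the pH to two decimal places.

OH- converts CH3(CH2)2COOH to CH3(CH2)2COO-: CH3(CH2)2COOH → 0.185 mol, CH3(CH2)2COO- → 0.202 mol.
pH = pKa + log([A⁻]/[HA]) = 4.80 + log(0.202/0.185) = 4.80 +0.038

pH = 4.84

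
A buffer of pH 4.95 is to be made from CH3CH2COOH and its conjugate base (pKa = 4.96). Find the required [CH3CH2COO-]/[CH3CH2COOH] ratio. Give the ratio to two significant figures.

pH = pKa + log(r) ⇒ log(r) = 4.95 − 4.96 = -0.01
r = [CH3CH2COO-]/[CH3CH2COOH] = 10^(-0.01) = 0.977

ratio = 0.98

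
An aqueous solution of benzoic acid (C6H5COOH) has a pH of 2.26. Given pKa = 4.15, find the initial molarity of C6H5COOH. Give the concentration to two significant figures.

C₀ = 4.3 × 10^-1 M

[H+] = 10^(-2.26) = 5.50 × 10^-3 M = x
Ka = 10^(−4.15) = 7.08 × 10^-5
Ka = x²/(C₀ − x) ⇒ C₀ = x + x²/Ka
C₀ = 5.50 × 10^-3 + (5.50 × 10^-3)²/(7.08 × 10^-5) = 4.33 × 10^-1 M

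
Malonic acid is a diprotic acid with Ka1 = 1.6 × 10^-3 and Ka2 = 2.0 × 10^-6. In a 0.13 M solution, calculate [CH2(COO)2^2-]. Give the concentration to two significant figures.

First ionization gives [H+] ≈ [CH2(COOH)COO-] = 1.36 × 10^-2 M.
Second step: Ka2 = [H+][CH2(COO)2^2-]/[CH2(COOH)COO-] ≈ [CH2(COO)2^2-] (since [H+] ≈ [CH2(COOH)COO-]).
So [CH2(COO)2^2-] ≈ Ka2.

2.0 × 10^-6 M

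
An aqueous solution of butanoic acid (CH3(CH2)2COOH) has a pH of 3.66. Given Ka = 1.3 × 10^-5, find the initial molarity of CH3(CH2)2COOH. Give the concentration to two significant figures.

[H+] = 10^(-3.66) = 2.19 × 10^-4 M = x
Ka = x²/(C₀ − x) ⇒ C₀ = x + x²/Ka
C₀ = 2.19 × 10^-4 + (2.19 × 10^-4)²/(1.3 × 10^-5) = 3.91 × 10^-3 M

C₀ = 3.9 × 10^-3 M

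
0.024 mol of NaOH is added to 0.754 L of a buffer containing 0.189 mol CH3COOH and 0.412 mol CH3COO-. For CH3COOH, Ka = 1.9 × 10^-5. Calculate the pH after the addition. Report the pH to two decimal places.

pH = 5.14

After neutralization: n(CH3COOH) = 0.165 mol, n(CH3COO-) = 0.436 mol.
pKa = −log(1.9 × 10^-5) = 4.721
Henderson–Hasselbalch with mole ratio 0.436/0.165: pH = 4.721 + (+0.422)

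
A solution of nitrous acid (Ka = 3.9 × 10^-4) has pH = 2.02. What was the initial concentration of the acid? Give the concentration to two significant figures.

C₀ = 2.4 × 10^-1 M

[H+] = 10^(-2.02) = 9.55 × 10^-3 M = x
Ka = x²/(C₀ − x) ⇒ C₀ = x + x²/Ka
C₀ = 9.55 × 10^-3 + (9.55 × 10^-3)²/(3.9 × 10^-4) = 2.43 × 10^-1 M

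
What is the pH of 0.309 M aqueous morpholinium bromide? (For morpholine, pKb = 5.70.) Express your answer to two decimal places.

C4H8ONH2+ is the conjugate acid of the weak base C4H8ONH.
Kb = 10^(−5.70) = 2.00 × 10^-6
Ka = Kw/Kb = 1.0×10^-14 / 2.00 × 10^-6 = 5.00 × 10^-9
Let x = [H+] at equilibrium. Ka = x²/(0.309 − x).
Neglecting x in the denominator: x = √(5.00 × 10^-9 × 0.309) = 3.93 × 10^-5 M
pH = −log(3.93 × 10^-5) = 4.41

pH = 4.41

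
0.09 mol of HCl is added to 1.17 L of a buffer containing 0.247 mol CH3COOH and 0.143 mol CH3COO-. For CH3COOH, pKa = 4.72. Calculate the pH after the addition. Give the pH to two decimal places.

Added H+ converts CH3COO- to CH3COOH: CH3COOH → 0.337 mol, CH3COO- → 0.053 mol.
pH = pKa + log([A⁻]/[HA]) = 4.72 + log(0.053/0.337) = 4.72 -0.803

pH = 3.92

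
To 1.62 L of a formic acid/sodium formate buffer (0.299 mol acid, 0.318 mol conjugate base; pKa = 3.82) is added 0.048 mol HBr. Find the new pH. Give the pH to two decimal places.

After neutralization: n(HCOOH) = 0.347 mol, n(HCOO-) = 0.27 mol.
pH = pKa + log([A⁻]/[HA]) = 3.82 + log(0.27/0.347) = 3.82 -0.109

pH = 3.71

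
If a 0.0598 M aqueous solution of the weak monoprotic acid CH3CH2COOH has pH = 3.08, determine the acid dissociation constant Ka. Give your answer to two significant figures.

Ka = 1.2 × 10^-5

[H+] = 10^(-3.08) = 8.32 × 10^-4 M
At equilibrium [HA] = 0.0598 − 8.32 × 10^-4 = 5.90 × 10^-2 M
Ka = [H+][A-]/[HA] = (8.32 × 10^-4)² / 5.90 × 10^-2 = 1.2 × 10^-5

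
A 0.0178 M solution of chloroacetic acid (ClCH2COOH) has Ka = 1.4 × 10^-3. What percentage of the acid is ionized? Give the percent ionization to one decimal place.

24.4%

ClCH2COOH ⇌ ClCH2COO- + H+; let x = [H+] at equilibrium.
Solve x² + 0.0014x − 2.49e-05 = 0 → x = 4.34 × 10^-3 M
% ionization = x/C₀ × 100% = 4.34 × 10^-3/0.0178 × 100% = 24.4%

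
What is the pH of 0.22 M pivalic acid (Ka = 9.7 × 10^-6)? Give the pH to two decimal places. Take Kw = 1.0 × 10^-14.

(CH3)3CCOOH ⇌ (CH3)3CCOO- + H+
Let x = [H+] at equilibrium. Ka = x²/(0.22 − x).
Neglecting x in the denominator: x = √(9.7 × 10^-6 × 0.22) = 1.46 × 10^-3 M
pH = −log[H+] = −log(1.46 × 10^-3) = 2.84

pH = 2.84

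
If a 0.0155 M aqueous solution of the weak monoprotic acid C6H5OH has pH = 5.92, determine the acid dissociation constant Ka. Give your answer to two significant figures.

Ka = 9.3 × 10^-11

[H+] = 10^(-5.92) = 1.20 × 10^-6 M
At equilibrium [HA] = 0.0155 − 1.20 × 10^-6 = 1.55 × 10^-2 M
Ka = [H+][A-]/[HA] = (1.20 × 10^-6)² / 1.55 × 10^-2 = 9.3 × 10^-11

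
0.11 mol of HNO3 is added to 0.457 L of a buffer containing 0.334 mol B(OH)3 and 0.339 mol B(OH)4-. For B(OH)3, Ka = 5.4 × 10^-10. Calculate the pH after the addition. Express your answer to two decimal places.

After neutralization: n(B(OH)3) = 0.444 mol, n(B(OH)4-) = 0.229 mol.
pKa = −log(5.4 × 10^-10) = 9.268
pH = pKa + log(n_B(OH)4-/n_B(OH)3) = 9.268 + log(0.229/0.444) = 9.268 + (-0.288)

pH = 8.98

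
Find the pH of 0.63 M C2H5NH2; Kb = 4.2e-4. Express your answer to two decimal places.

C2H5NH2 + H2O ⇌ C2H5NH3+ + OH-
From the ICE table, Kb = [OH-]²/(0.63 − [OH-]) = 4.2 × 10^-4.
Assume [OH-] ≪ 0.63: [OH-] ≈ √(4.2 × 10^-4 × 0.63) = 1.63 × 10^-2 M
Check: 2.6% ionized — well under 5%, approximation valid.
pOH = 1.79, so pH = 14.00 − pOH = 12.21

pH = 12.21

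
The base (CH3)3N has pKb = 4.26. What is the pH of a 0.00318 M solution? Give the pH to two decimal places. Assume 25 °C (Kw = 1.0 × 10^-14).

(CH3)3N + H2O ⇌ (CH3)3NH+ + OH-
Kb = 10^(−4.26) = 5.50 × 10^-5
Let x = [OH-] at equilibrium. Kb = x²/(0.00318 − x).
x is not negligible relative to C₀; solve x² + 5.5e-05·x − 1.75e-07 = 0.
x = [−5.5e-05 + √(5.5e-05² + 7e-07)]/2 = 3.92 × 10^-4 M
pOH = −log(3.92 × 10^-4) = 3.41; pH = 14.00 − 3.41 = 10.59

pH = 10.59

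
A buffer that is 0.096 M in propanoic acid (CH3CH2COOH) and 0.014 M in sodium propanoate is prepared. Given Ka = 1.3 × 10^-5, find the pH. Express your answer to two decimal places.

pH = 4.05

pKa = −log(1.3 × 10^-5) = 4.886
Henderson–Hasselbalch: pH = pKa + log([CH3CH2COO-]/[CH3CH2COOH]) = 4.886 + log(0.014/0.096)
pH = 4.886 + (-0.836) = 4.05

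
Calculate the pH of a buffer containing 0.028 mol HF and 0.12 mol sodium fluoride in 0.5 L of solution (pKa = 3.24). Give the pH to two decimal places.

pH = 3.87

pH = pKa + log([A⁻]/[HA]) = 3.24 + log(0.12/0.028)
pH = 3.24 + (+0.632) = 3.87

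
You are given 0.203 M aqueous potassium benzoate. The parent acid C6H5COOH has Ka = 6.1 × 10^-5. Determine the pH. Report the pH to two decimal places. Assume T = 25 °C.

pH = 8.76

C6H5COO- is the conjugate base of the weak acid C6H5COOH.
Kb = Kw/Ka = 1.0×10^-14 / 6.1 × 10^-5 = 1.64 × 10^-10
Kb = [OH-]²/(0.203 − [OH-]) = 1.64 × 10^-10
Since Kb ≪ C₀, [OH-] ≈ √(Kb·C₀) = 5.77 × 10^-6 M.
pOH = −log(5.77 × 10^-6) = 5.24; pH = 14.00 − 5.24 = 8.76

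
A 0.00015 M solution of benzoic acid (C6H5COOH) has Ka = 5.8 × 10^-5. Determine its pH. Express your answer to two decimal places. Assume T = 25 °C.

pH = 4.16

C6H5COOH ⇌ C6H5COO- + H+
From the ICE table, Ka = [H+]²/(0.00015 − [H+]) = 5.8 × 10^-5.
Here C₀/Ka ≈ 2.59, so the small-[H+] approximation fails. Use the quadratic:
[H+] = [−5.8e-05 + √(5.8e-05² + 3.48e-08)]/2 = 6.87 × 10^-5 M
pH = −log(6.87 × 10^-5) = 4.16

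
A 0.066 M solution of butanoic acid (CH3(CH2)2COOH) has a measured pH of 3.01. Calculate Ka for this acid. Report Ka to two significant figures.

[H+] = 10^(-3.01) = 9.77 × 10^-4 M
At equilibrium [HA] = 0.066 − 9.77 × 10^-4 = 6.50 × 10^-2 M
Ka = [H+][A-]/[HA] = (9.77 × 10^-4)² / 6.50 × 10^-2 = 1.5 × 10^-5

Ka = 1.5 × 10^-5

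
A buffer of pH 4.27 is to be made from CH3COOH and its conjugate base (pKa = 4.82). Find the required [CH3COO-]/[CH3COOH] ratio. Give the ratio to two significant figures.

pH = pKa + log(r) ⇒ log(r) = 4.27 − 4.82 = -0.55
r = [CH3COO-]/[CH3COOH] = 10^(-0.55) = 0.282

ratio = 0.28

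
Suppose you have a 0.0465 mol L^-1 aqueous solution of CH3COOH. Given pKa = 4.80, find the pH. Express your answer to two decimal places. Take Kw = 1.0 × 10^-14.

CH3COOH ⇌ CH3COO- + H+
Ka = 10^(−4.80) = 1.58 × 10^-5
From the ICE table, Ka = [H+]²/(0.0465 − [H+]) = 1.58 × 10^-5.
Since Ka ≪ C₀, [H+] ≈ √(Ka·C₀) = 8.57 × 10^-4 M.
pH = −log(8.57 × 10^-4) = 3.07

pH = 3.07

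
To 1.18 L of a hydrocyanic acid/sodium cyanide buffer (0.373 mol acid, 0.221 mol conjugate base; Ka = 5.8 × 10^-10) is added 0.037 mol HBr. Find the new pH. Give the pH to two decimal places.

After neutralization: n(HCN) = 0.41 mol, n(CN-) = 0.184 mol.
pKa = −log(5.8 × 10^-10) = 9.237
Henderson–Hasselbalch with mole ratio 0.184/0.41: pH = 9.237 + (-0.348)

pH = 8.89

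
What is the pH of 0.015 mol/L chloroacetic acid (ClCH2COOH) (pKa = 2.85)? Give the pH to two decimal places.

pH = 2.40

ClCH2COOH ⇌ ClCH2COO- + H+
Ka = 10^(−2.85) = 1.41 × 10^-3
From the ICE table, Ka = x²/(0.015 − x) = 1.41 × 10^-3.
The 5% rule fails; solving x² + Ka·x − Ka·C₀ = 0 exactly:
x = [−0.00141 + √(0.00141² + 8.46e-05)]/2 = 3.95 × 10^-3 M
pH = −log(3.95 × 10^-3) = 2.40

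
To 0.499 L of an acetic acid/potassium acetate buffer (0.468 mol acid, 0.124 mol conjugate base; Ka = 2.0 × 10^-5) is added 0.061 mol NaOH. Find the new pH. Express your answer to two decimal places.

pH = 4.36

After neutralization: n(CH3COOH) = 0.407 mol, n(CH3COO-) = 0.185 mol.
pKa = −log(2.0 × 10^-5) = 4.699
Henderson–Hasselbalch with mole ratio 0.185/0.407: pH = 4.699 + (-0.342)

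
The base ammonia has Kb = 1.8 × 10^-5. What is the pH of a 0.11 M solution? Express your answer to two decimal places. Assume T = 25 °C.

pH = 11.15

NH3 + H2O ⇌ NH4+ + OH-
From the ICE table, Kb = [OH-]²/(0.11 − [OH-]) = 1.8 × 10^-5.
Assume [OH-] ≪ 0.11: [OH-] ≈ √(1.8 × 10^-5 × 0.11) = 1.41 × 10^-3 M
Check: 1.3% ionized — well under 5%, approximation valid.
pOH = −log(1.41 × 10^-3) = 2.85; pH = 14.00 − 2.85 = 11.15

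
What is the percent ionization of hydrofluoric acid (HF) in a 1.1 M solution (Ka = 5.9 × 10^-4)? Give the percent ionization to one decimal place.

2.3%

HF ⇌ F- + H+; let x = [H+] at equilibrium.
x ≈ √(Ka·C₀) = √(5.9 × 10^-4 × 1.1) = 2.55 × 10^-2 M
% ionization = x/C₀ × 100% = 2.55 × 10^-2/1.1 × 100% = 2.3%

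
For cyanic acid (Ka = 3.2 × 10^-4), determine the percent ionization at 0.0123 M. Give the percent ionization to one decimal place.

HOCN ⇌ OCN- + H+; let x = [H+] at equilibrium.
Solve x² + 0.00032x − 3.94e-06 = 0 → x = 1.83 × 10^-3 M
Fraction ionized = 1.83 × 10^-3 / 0.0123 = 0.1488 → 14.9%

14.9%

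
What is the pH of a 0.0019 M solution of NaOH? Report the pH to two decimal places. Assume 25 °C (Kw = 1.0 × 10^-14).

NaOH is a strong base; [OH-] = 0.0019 M.
pOH = -log(0.0019) = 2.72
pH = 14.00 - 2.72 = 11.28

pH = 11.28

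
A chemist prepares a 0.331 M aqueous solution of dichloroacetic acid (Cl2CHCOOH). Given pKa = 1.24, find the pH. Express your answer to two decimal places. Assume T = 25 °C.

Cl2CHCOOH ⇌ Cl2CHCOO- + H+
Ka = 10^(−1.24) = 5.75 × 10^-2
Ka = [H+]²/(0.331 − [H+]) = 5.75 × 10^-2
Here C₀/Ka ≈ 5.76, so the small-[H+] approximation fails. Use the quadratic:
[H+] = [−0.0575 + √(0.0575² + 0.0761)]/2 = 1.12 × 10^-1 M
pH = −log(1.12 × 10^-1) = 0.95

pH = 0.95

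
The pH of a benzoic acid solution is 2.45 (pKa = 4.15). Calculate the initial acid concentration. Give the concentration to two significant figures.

C₀ = 1.8 × 10^-1 M

[H+] = 10^(-2.45) = 3.55 × 10^-3 M = x
Ka = 10^(−4.15) = 7.08 × 10^-5
Ka = x²/(C₀ − x) ⇒ C₀ = x + x²/Ka
C₀ = 3.55 × 10^-3 + (3.55 × 10^-3)²/(7.08 × 10^-5) = 1.82 × 10^-1 M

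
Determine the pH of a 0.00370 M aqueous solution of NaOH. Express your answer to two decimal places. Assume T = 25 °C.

NaOH is a strong base; [OH-] = 0.0037 M.
pOH = -log(0.0037) = 2.43
pH = 14.00 - 2.43 = 11.57

pH = 11.57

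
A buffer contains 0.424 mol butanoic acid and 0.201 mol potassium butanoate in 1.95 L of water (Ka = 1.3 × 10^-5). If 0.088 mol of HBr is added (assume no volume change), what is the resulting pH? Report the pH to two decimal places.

After neutralization: n(CH3(CH2)2COOH) = 0.512 mol, n(CH3(CH2)2COO-) = 0.113 mol.
pKa = −log(1.3 × 10^-5) = 4.886
pH = pKa + log([A⁻]/[HA]) = 4.886 + log(0.113/0.512) = 4.886 -0.656

pH = 4.23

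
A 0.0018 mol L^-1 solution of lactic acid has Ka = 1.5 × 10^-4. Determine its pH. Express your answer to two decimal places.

pH = 3.35

CH3CH(OH)COOH ⇌ CH3CH(OH)COO- + H+
From the ICE table, Ka = [H+]²/(0.0018 − [H+]) = 1.5 × 10^-4.
The 5% rule fails; solving [H+]² + Ka·[H+] − Ka·C₀ = 0 exactly:
[H+] = (−Ka + √(Ka² + 4·Ka·C₀))/2 = 4.50 × 10^-4 M
pH = −log(4.50 × 10^-4) = 3.35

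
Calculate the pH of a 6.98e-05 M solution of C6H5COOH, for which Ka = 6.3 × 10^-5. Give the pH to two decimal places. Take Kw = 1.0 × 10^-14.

pH = 4.38

C6H5COOH ⇌ C6H5COO- + H+
From the ICE table, Ka = [H+]²/(6.98e-05 − [H+]) = 6.3 × 10^-5.
Here C₀/Ka ≈ 1.11, so the small-[H+] approximation fails. Use the quadratic:
[H+] = (−Ka + √(Ka² + 4·Ka·C₀))/2 = 4.19 × 10^-5 M
pH = −log[H+] = −log(4.19 × 10^-5) = 4.38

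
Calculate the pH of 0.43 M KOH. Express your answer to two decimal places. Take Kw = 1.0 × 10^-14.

pH = 13.63

KOH is a strong base; [OH-] = 0.43 M.
pOH = -log(0.43) = 0.37
pH = 14.00 - 0.37 = 13.63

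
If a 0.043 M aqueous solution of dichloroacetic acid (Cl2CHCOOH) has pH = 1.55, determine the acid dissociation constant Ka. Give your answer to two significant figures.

[H+] = 10^(-1.55) = 2.82 × 10^-2 M
At equilibrium [HA] = 0.043 − 2.82 × 10^-2 = 1.48 × 10^-2 M
Ka = [H+][A-]/[HA] = (2.82 × 10^-2)² / 1.48 × 10^-2 = 5.4 × 10^-2

Ka = 5.4 × 10^-2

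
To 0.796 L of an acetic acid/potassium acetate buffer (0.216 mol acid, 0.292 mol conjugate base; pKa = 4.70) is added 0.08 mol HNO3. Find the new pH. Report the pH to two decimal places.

After neutralization: n(CH3COOH) = 0.296 mol, n(CH3COO-) = 0.212 mol.
Henderson–Hasselbalch with mole ratio 0.212/0.296: pH = 4.70 + (-0.145)

pH = 4.56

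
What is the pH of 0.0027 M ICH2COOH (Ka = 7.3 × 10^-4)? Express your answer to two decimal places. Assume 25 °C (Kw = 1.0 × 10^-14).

ICH2COOH ⇌ ICH2COO- + H+
Ka = x²/(0.0027 − x) = 7.3 × 10^-4
x is not negligible relative to C₀; solve x² + 0.00073·x − 1.97e-06 = 0.
x = (−Ka + √(Ka² + 4·Ka·C₀))/2 = 1.09 × 10^-3 M
pH = −log[H+] = −log(1.09 × 10^-3) = 2.96

pH = 2.96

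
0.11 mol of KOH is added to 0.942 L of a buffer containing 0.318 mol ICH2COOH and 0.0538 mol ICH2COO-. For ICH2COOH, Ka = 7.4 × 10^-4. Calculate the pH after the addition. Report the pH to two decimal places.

OH- converts ICH2COOH to ICH2COO-: ICH2COOH → 0.208 mol, ICH2COO- → 0.164 mol.
pKa = −log(7.4 × 10^-4) = 3.131
pH = pKa + log(n_ICH2COO-/n_ICH2COOH) = 3.131 + log(0.164/0.208) = 3.131 + (-0.103)

pH = 3.03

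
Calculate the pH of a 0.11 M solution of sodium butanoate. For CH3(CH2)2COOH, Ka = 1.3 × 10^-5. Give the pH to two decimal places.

pH = 8.96

CH3(CH2)2COO- is the conjugate base of the weak acid CH3(CH2)2COOH.
Kb = Kw/Ka = 1.0×10^-14 / 1.3 × 10^-5 = 7.69 × 10^-10
Let x = [OH-] at equilibrium. Kb = x²/(0.11 − x).
Neglecting x in the denominator: x = √(7.69 × 10^-10 × 0.11) = 9.20 × 10^-6 M
pOH = −log(9.20 × 10^-6) = 5.04; pH = 14.00 − 5.04 = 8.96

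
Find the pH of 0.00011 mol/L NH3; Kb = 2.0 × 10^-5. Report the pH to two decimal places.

pH = 9.58

NH3 + H2O ⇌ NH4+ + OH-
Kb = [OH-]²/(0.00011 − [OH-]) = 2.0 × 10^-5
Here C₀/Kb ≈ 5.5, so the small-[OH-] approximation fails. Use the quadratic:
[OH-] = [−2e-05 + √(2e-05² + 8.8e-09)]/2 = 3.80 × 10^-5 M
pOH = 4.42, so pH = 14.00 − pOH = 9.58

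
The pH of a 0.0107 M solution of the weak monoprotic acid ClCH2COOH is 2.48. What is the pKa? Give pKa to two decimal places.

[H+] = 10^(-2.48) = 3.31 × 10^-3 M
At equilibrium [HA] = 0.0107 − 3.31 × 10^-3 = 7.39 × 10^-3 M
Ka = [H+][A-]/[HA] = (3.31 × 10^-3)² / 7.39 × 10^-3 = 1.48 × 10^-3
pKa = -log(1.48 × 10^-3) = 2.83

pKa = 2.83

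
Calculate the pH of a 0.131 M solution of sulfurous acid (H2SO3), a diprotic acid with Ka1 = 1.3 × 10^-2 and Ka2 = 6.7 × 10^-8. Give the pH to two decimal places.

pH = 1.45

Since Ka1 ≫ Ka2, the first ionization dominates [H+].
Ka1 = x²/(0.131 − x) = 1.3 × 10^-2
Solving the quadratic: x = (−Ka1 + √(Ka1² + 4·Ka1·C₀))/2 = 3.53 × 10^-2 M
pH = −log(3.53 × 10^-2) = 1.45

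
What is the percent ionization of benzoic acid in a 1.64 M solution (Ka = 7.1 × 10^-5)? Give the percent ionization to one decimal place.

0.7%

C6H5COOH ⇌ C6H5COO- + H+; let x = [H+] at equilibrium.
x ≈ √(Ka·C₀) = √(7.1 × 10^-5 × 1.64) = 1.08 × 10^-2 M
Fraction ionized = 1.08 × 10^-2 / 1.64 = 0.0066 → 0.7%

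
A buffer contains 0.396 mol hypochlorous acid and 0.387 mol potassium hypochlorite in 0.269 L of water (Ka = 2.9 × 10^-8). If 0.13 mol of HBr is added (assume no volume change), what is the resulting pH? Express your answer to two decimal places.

Added H+ converts OCl- to HOCl: HOCl → 0.526 mol, OCl- → 0.257 mol.
pKa = −log(2.9 × 10^-8) = 7.538
Henderson–Hasselbalch with mole ratio 0.257/0.526: pH = 7.538 + (-0.311)

pH = 7.23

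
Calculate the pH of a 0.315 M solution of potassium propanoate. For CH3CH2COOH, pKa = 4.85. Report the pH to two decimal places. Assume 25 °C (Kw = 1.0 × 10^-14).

CH3CH2COO- is the conjugate base of the weak acid CH3CH2COOH.
Ka = 10^(−4.85) = 1.41 × 10^-5
Kb = Kw/Ka = 1.0×10^-14 / 1.41 × 10^-5 = 7.09 × 10^-10
Kb = [OH-]²/(0.315 − [OH-]) = 7.09 × 10^-10
Neglecting [OH-] in the denominator: [OH-] = √(7.09 × 10^-10 × 0.315) = 1.49 × 10^-5 M
([OH-]/C₀ = 0.0047% < 5%, so the approximation holds.)
pOH = 4.83, so pH = 14.00 − pOH = 9.17

pH = 9.17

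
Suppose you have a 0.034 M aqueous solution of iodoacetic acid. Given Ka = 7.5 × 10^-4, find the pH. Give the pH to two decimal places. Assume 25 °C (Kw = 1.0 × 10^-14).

ICH2COOH ⇌ ICH2COO- + H+
Ka = [H+]²/(0.034 − [H+]) = 7.5 × 10^-4
Here C₀/Ka ≈ 45.3, so the small-[H+] approximation fails. Use the quadratic:
[H+] = [−0.00075 + √(0.00075² + 0.000102)]/2 = 4.69 × 10^-3 M
pH = −log[H+] = −log(4.69 × 10^-3) = 2.33

pH = 2.33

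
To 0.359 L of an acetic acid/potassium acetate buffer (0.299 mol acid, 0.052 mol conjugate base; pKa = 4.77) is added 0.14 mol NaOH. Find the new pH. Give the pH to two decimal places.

OH- converts CH3COOH to CH3COO-: CH3COOH → 0.159 mol, CH3COO- → 0.192 mol.
pH = pKa + log([A⁻]/[HA]) = 4.77 + log(0.192/0.159) = 4.77 +0.082

pH = 4.85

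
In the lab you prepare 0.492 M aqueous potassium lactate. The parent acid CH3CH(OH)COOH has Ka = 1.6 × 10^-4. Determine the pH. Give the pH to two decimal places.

CH3CH(OH)COO- is the conjugate base of the weak acid CH3CH(OH)COOH.
Kb = Kw/Ka = 1.0×10^-14 / 1.6 × 10^-4 = 6.25 × 10^-11
From the ICE table, Kb = [OH-]²/(0.492 − [OH-]) = 6.25 × 10^-11.
Assume [OH-] ≪ 0.492: [OH-] ≈ √(6.25 × 10^-11 × 0.492) = 5.55 × 10^-6 M
([OH-]/C₀ = 0.0011% < 5%, so the approximation holds.)
pOH = −log(5.55 × 10^-6) = 5.26; pH = 14.00 − 5.26 = 8.74

pH = 8.74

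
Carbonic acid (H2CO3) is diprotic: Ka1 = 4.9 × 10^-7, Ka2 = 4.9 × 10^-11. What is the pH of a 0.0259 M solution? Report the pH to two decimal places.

Since Ka1 ≫ Ka2, the first ionization dominates [H+].
Ka1 = x²/(0.0259 − x) = 4.9 × 10^-7
x ≈ √(4.9 × 10^-7 × 0.0259) = 1.13 × 10^-4 M
pH = −log(1.13 × 10^-4) = 3.95

pH = 3.95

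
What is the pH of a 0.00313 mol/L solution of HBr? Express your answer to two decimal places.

HBr is a strong acid and dissociates completely, so [H+] = 0.00313 M.
pH = -log(0.00313) = 2.50

pH = 2.50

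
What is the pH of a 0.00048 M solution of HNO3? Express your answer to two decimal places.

HNO3 is a strong acid and dissociates completely, so [H+] = 0.00048 M.
pH = -log(0.00048) = 3.32

pH = 3.32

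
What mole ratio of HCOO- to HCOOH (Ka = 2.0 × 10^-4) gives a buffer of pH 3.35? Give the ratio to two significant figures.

ratio = 0.45

pKa = -log(2.0 × 10^-4) = 3.699
pH = pKa + log(r) ⇒ log(r) = 3.35 − 3.699 = -0.349
r = [HCOO-]/[HCOOH] = 10^(-0.349) = 0.448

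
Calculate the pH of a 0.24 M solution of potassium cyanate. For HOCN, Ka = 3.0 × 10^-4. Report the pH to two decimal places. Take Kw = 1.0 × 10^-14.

OCN- is the conjugate base of the weak acid HOCN.
Kb = Kw/Ka = 1.0×10^-14 / 3.0 × 10^-4 = 3.33 × 10^-11
From the ICE table, Kb = x²/(0.24 − x) = 3.33 × 10^-11.
Since Kb ≪ C₀, x ≈ √(Kb·C₀) = 2.83 × 10^-6 M.
Check: 0.0012% ionized — well under 5%, approximation valid.
pOH = 5.55, so pH = 14.00 − pOH = 8.45

pH = 8.45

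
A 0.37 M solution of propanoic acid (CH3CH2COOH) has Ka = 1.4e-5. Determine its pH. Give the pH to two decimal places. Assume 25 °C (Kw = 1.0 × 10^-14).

CH3CH2COOH ⇌ CH3CH2COO- + H+
Let x = [H+] at equilibrium. Ka = x²/(0.37 − x).
Neglecting x in the denominator: x = √(1.4 × 10^-5 × 0.37) = 2.28 × 10^-3 M
Check: 0.62% ionized — well under 5%, approximation valid.
pH = −log[H+] = −log(2.28 × 10^-3) = 2.64

pH = 2.64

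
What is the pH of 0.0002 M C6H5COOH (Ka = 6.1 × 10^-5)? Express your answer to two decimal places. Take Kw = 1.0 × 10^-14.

C6H5COOH ⇌ C6H5COO- + H+
From the ICE table, Ka = x²/(0.0002 − x) = 6.1 × 10^-5.
x is not negligible relative to C₀; solve x² + 6.1e-05·x − 1.22e-08 = 0.
x = [−6.1e-05 + √(6.1e-05² + 4.88e-08)]/2 = 8.41 × 10^-5 M
pH = −log(8.41 × 10^-5) = 4.08

pH = 4.08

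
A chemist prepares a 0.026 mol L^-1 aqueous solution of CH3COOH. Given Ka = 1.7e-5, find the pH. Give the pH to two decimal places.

pH = 3.18

CH3COOH ⇌ CH3COO- + H+
Let x = [H+] at equilibrium. Ka = x²/(0.026 − x).
Neglecting x in the denominator: x = √(1.7 × 10^-5 × 0.026) = 6.65 × 10^-4 M
Check: 2.6% ionized — well under 5%, approximation valid.
pH = −log[H+] = −log(6.65 × 10^-4) = 3.18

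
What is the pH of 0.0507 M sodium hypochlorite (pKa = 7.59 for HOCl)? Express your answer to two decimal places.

pH = 10.15

OCl- is the conjugate base of the weak acid HOCl.
Ka = 10^(−7.59) = 2.57 × 10^-8
Kb = Kw/Ka = 1.0×10^-14 / 2.57 × 10^-8 = 3.89 × 10^-7
Let x = [OH-] at equilibrium. Kb = x²/(0.0507 − x).
Since Kb ≪ C₀, x ≈ √(Kb·C₀) = 1.40 × 10^-4 M.
pOH = −log(1.40 × 10^-4) = 3.85; pH = 14.00 − 3.85 = 10.15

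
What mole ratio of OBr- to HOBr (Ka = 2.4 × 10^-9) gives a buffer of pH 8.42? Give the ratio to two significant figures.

pKa = -log(2.4 × 10^-9) = 8.620
pH = pKa + log(r) ⇒ log(r) = 8.42 − 8.620 = -0.200
r = [OBr-]/[HOBr] = 10^(-0.200) = 0.631

ratio = 0.63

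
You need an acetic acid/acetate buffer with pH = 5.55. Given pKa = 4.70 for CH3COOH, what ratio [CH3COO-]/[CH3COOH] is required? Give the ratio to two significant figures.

ratio = 7.1

pH = pKa + log(r) ⇒ log(r) = 5.55 − 4.70 = +0.85
r = [CH3COO-]/[CH3COOH] = 10^(+0.85) = 7.08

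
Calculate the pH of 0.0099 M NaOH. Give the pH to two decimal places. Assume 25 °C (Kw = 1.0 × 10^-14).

NaOH is a strong base; [OH-] = 0.0099 M.
pOH = -log(0.0099) = 2.00
pH = 14.00 - 2.00 = 12.00

pH = 12.00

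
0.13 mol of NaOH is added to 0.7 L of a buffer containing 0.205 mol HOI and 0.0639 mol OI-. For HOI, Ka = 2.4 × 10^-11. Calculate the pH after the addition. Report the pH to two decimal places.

pH = 11.03

After neutralization: n(HOI) = 0.075 mol, n(OI-) = 0.194 mol.
pKa = −log(2.4 × 10^-11) = 10.620
Henderson–Hasselbalch with mole ratio 0.194/0.075: pH = 10.620 + (+0.413)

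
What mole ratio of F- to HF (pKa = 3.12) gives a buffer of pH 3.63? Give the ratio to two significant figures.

pH = pKa + log(r) ⇒ log(r) = 3.63 − 3.12 = +0.51
r = [F-]/[HF] = 10^(+0.51) = 3.24

ratio = 3.2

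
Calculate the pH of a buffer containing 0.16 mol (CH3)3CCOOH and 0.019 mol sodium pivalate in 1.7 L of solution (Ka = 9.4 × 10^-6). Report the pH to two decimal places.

pH = 4.10

pKa = −log(9.4 × 10^-6) = 5.027
Using pH = pKa + log([base]/[acid]) with [base]/[acid] = 0.019/0.16:
pH = 5.027 + (-0.925) = 4.10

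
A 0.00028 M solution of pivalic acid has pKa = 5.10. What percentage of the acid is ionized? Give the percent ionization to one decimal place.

15.5%

(CH3)3CCOOH ⇌ (CH3)3CCOO- + H+; let x = [H+] at equilibrium.
Ka = 10^(−5.10) = 7.94 × 10^-6
Solve x² + 7.94e-06x − 2.22e-09 = 0 → x = 4.33 × 10^-5 M
% ionization = x/C₀ × 100% = 4.33 × 10^-5/0.00028 × 100% = 15.5%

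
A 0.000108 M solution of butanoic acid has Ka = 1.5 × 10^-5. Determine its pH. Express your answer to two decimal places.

CH3(CH2)2COOH ⇌ CH3(CH2)2COO- + H+
Let x = [H+] at equilibrium. Ka = x²/(0.000108 − x).
x is not negligible relative to C₀; solve x² + 1.5e-05·x − 1.62e-09 = 0.
x = (−Ka + √(Ka² + 4·Ka·C₀))/2 = 3.34 × 10^-5 M
pH = −log[H+] = −log(3.34 × 10^-5) = 4.48

pH = 4.48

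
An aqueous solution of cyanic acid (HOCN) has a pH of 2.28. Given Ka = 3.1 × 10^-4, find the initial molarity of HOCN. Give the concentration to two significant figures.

C₀ = 9.4 × 10^-2 M

[H+] = 10^(-2.28) = 5.25 × 10^-3 M = x
Ka = x²/(C₀ − x) ⇒ C₀ = x + x²/Ka
C₀ = 5.25 × 10^-3 + (5.25 × 10^-3)²/(3.1 × 10^-4) = 9.42 × 10^-2 M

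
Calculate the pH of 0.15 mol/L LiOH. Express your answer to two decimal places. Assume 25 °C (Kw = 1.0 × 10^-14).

LiOH is a strong base; [OH-] = 0.15 M.
pOH = -log(0.15) = 0.82
pH = 14.00 - 0.82 = 13.18

pH = 13.18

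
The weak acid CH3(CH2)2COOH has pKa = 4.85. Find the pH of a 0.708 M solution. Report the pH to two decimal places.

CH3(CH2)2COOH ⇌ CH3(CH2)2COO- + H+
Ka = 10^(−4.85) = 1.41 × 10^-5
Ka = [H+]²/(0.708 − [H+]) = 1.41 × 10^-5
Neglecting [H+] in the denominator: [H+] = √(1.41 × 10^-5 × 0.708) = 3.16 × 10^-3 M
pH = −log[H+] = −log(3.16 × 10^-3) = 2.50

pH = 2.50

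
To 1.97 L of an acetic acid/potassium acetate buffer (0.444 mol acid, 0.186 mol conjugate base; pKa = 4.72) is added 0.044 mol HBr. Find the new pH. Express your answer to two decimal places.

Added H+ converts CH3COO- to CH3COOH: CH3COOH → 0.488 mol, CH3COO- → 0.142 mol.
pH = pKa + log([A⁻]/[HA]) = 4.72 + log(0.142/0.488) = 4.72 -0.536

pH = 4.18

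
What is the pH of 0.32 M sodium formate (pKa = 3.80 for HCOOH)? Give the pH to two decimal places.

HCOO- is the conjugate base of the weak acid HCOOH.
Ka = 10^(−3.80) = 1.58 × 10^-4
Kb = Kw/Ka = 1.0×10^-14 / 1.58 × 10^-4 = 6.33 × 10^-11
Let x = [OH-] at equilibrium. Kb = x²/(0.32 − x).
Since Kb ≪ C₀, x ≈ √(Kb·C₀) = 4.50 × 10^-6 M.
pOH = 5.35, so pH = 14.00 − pOH = 8.65

pH = 8.65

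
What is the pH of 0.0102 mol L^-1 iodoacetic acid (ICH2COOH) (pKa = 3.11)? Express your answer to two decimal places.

pH = 2.61

ICH2COOH ⇌ ICH2COO- + H+
Ka = 10^(−3.11) = 7.76 × 10^-4
Let x = [H+] at equilibrium. Ka = x²/(0.0102 − x).
x is not negligible relative to C₀; solve x² + 0.000776·x − 7.92e-06 = 0.
x = (−Ka + √(Ka² + 4·Ka·C₀))/2 = 2.45 × 10^-3 M
pH = −log[H+] = −log(2.45 × 10^-3) = 2.61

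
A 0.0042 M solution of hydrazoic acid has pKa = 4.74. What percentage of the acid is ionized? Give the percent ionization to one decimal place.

HN3 ⇌ N3- + H+; let x = [H+] at equilibrium.
Ka = 10^(−4.74) = 1.82 × 10^-5
Solve x² + 1.82e-05x − 7.64e-08 = 0 → x = 2.68 × 10^-4 M
% ionization = x/C₀ × 100% = 2.68 × 10^-4/0.0042 × 100% = 6.4%

6.4%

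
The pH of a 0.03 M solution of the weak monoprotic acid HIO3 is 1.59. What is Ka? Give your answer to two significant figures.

Ka = 1.5 × 10^-1

[H+] = 10^(-1.59) = 2.57 × 10^-2 M
At equilibrium [HA] = 0.03 − 2.57 × 10^-2 = 4.30 × 10^-3 M
Ka = [H+][A-]/[HA] = (2.57 × 10^-2)² / 4.30 × 10^-3 = 1.5 × 10^-1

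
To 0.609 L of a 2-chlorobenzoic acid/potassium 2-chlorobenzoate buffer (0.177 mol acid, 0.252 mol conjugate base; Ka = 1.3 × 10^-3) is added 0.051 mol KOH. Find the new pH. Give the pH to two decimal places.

OH- converts ClC6H4COOH to ClC6H4COO-: ClC6H4COOH → 0.126 mol, ClC6H4COO- → 0.303 mol.
pKa = −log(1.3 × 10^-3) = 2.886
pH = pKa + log(n_ClC6H4COO-/n_ClC6H4COOH) = 2.886 + log(0.303/0.126) = 2.886 + (+0.381)

pH = 3.27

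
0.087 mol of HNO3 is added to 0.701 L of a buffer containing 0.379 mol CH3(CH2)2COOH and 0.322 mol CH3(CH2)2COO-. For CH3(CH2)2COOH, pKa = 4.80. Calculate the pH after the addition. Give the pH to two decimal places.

Added H+ converts CH3(CH2)2COO- to CH3(CH2)2COOH: CH3(CH2)2COOH → 0.466 mol, CH3(CH2)2COO- → 0.235 mol.
pH = pKa + log(n_CH3(CH2)2COO-/n_CH3(CH2)2COOH) = 4.80 + log(0.235/0.466) = 4.80 + (-0.297)

pH = 4.50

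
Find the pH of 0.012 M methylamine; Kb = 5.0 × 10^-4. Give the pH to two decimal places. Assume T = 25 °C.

pH = 11.34

CH3NH2 + H2O ⇌ CH3NH3+ + OH-
From the ICE table, Kb = [OH-]²/(0.012 − [OH-]) = 5.0 × 10^-4.
[OH-] is not negligible relative to C₀; solve [OH-]² + 0.0005·[OH-] − 6e-06 = 0.
[OH-] = [−0.0005 + √(0.0005² + 2.4e-05)]/2 = 2.21 × 10^-3 M
pOH = −log(2.21 × 10^-3) = 2.66; pH = 14.00 − 2.66 = 11.34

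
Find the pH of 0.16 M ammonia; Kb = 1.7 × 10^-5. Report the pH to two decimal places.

pH = 11.22

NH3 + H2O ⇌ NH4+ + OH-
Kb = [OH-]²/(0.16 − [OH-]) = 1.7 × 10^-5
Neglecting [OH-] in the denominator: [OH-] = √(1.7 × 10^-5 × 0.16) = 1.65 × 10^-3 M
Check: 1% ionized — well under 5%, approximation valid.
pOH = 2.78, so pH = 14.00 − pOH = 11.22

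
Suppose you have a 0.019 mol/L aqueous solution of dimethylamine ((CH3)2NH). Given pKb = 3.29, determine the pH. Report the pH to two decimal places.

pH = 11.46

(CH3)2NH + H2O ⇌ (CH3)2NH2+ + OH-
Kb = 10^(−3.29) = 5.13 × 10^-4
From the ICE table, Kb = x²/(0.019 − x) = 5.13 × 10^-4.
Here C₀/Kb ≈ 37, so the small-x approximation fails. Use the quadratic:
x = [−0.000513 + √(0.000513² + 3.9e-05)]/2 = 2.88 × 10^-3 M
pOH = 2.54, so pH = 14.00 − pOH = 11.46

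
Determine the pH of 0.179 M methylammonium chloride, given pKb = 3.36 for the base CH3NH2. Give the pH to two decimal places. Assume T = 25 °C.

CH3NH3+ is the conjugate acid of the weak base CH3NH2.
Kb = 10^(−3.36) = 4.37 × 10^-4
Ka = Kw/Kb = 1.0×10^-14 / 4.37 × 10^-4 = 2.29 × 10^-11
From the ICE table, Ka = x²/(0.179 − x) = 2.29 × 10^-11.
Since Ka ≪ C₀, x ≈ √(Ka·C₀) = 2.02 × 10^-6 M.
Check: 0.0011% ionized — well under 5%, approximation valid.
pH = −log[H+] = −log(2.02 × 10^-6) = 5.69

pH = 5.69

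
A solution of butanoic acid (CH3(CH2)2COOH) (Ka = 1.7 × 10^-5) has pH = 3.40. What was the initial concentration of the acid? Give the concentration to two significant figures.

[H+] = 10^(-3.40) = 3.98 × 10^-4 M = x
Ka = x²/(C₀ − x) ⇒ C₀ = x + x²/Ka
C₀ = 3.98 × 10^-4 + (3.98 × 10^-4)²/(1.7 × 10^-5) = 9.72 × 10^-3 M

C₀ = 9.7 × 10^-3 M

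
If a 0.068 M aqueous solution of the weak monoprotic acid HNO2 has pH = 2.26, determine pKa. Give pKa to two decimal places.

pKa = 3.32

[H+] = 10^(-2.26) = 5.50 × 10^-3 M
At equilibrium [HA] = 0.068 − 5.50 × 10^-3 = 6.25 × 10^-2 M
Ka = [H+][A-]/[HA] = (5.50 × 10^-3)² / 6.25 × 10^-2 = 4.84 × 10^-4
pKa = -log(4.84 × 10^-4) = 3.32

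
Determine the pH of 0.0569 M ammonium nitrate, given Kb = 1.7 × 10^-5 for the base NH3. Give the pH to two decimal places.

NH4+ is the conjugate acid of the weak base NH3.
Ka = Kw/Kb = 1.0×10^-14 / 1.7 × 10^-5 = 5.88 × 10^-10
Ka = [H+]²/(0.0569 − [H+]) = 5.88 × 10^-10
Neglecting [H+] in the denominator: [H+] = √(5.88 × 10^-10 × 0.0569) = 5.78 × 10^-6 M
([H+]/C₀ = 0.01% < 5%, so the approximation holds.)
pH = −log(5.78 × 10^-6) = 5.24

pH = 5.24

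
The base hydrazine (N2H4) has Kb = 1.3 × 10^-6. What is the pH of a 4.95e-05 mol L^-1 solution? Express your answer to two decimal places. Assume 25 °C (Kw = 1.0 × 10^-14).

pH = 8.87

N2H4 + H2O ⇌ N2H5+ + OH-
Kb = x²/(4.95e-05 − x) = 1.3 × 10^-6
The 5% rule fails; solving x² + Kb·x − Kb·C₀ = 0 exactly:
x = [−1.3e-06 + √(1.3e-06² + 2.57e-10)]/2 = 7.40 × 10^-6 M
pOH = 5.13, so pH = 14.00 − pOH = 8.87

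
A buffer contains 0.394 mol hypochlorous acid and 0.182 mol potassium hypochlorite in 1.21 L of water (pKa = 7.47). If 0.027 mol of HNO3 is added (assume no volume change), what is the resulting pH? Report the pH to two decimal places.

pH = 7.04

After neutralization: n(HOCl) = 0.421 mol, n(OCl-) = 0.155 mol.
pH = pKa + log([A⁻]/[HA]) = 7.47 + log(0.155/0.421) = 7.47 -0.434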